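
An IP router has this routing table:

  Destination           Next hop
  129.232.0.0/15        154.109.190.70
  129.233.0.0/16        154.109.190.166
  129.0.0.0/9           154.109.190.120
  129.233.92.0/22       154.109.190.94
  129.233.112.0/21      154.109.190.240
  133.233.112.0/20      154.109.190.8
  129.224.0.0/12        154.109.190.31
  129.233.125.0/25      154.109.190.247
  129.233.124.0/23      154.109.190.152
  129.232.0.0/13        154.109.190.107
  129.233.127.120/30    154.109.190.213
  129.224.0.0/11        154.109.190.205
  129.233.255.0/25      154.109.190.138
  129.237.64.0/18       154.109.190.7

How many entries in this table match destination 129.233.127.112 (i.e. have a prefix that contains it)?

Prefixes containing 129.233.127.112:
  129.224.0.0/11 (129.224.0.0 - 129.255.255.255)
  129.224.0.0/12 (129.224.0.0 - 129.239.255.255)
  129.232.0.0/13 (129.232.0.0 - 129.239.255.255)
  129.232.0.0/15 (129.232.0.0 - 129.233.255.255)
  129.233.0.0/16 (129.233.0.0 - 129.233.255.255)
Total matching entries: 5.

5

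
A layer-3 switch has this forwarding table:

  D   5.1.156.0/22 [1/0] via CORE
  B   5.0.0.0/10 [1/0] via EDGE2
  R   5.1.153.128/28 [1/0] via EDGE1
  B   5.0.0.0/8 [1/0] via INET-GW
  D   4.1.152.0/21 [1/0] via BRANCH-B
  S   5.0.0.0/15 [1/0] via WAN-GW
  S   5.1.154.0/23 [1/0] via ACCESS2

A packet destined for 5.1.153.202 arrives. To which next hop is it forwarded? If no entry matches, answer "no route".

Routes whose prefix contains 5.1.153.202:
  5.0.0.0/8 (5.0.0.0 - 5.255.255.255) -> INET-GW
  5.0.0.0/10 (5.0.0.0 - 5.63.255.255) -> EDGE2
  5.0.0.0/15 (5.0.0.0 - 5.1.255.255) -> WAN-GW
More-specific entries that do NOT match:
  5.1.153.128/28 (5.1.153.128 - 5.1.153.143) does not contain 5.1.153.202
  5.1.154.0/23 (5.1.154.0 - 5.1.155.255) does not contain 5.1.153.202
  5.1.156.0/22 (5.1.156.0 - 5.1.159.255) does not contain 5.1.153.202
  4.1.152.0/21 (4.1.152.0 - 4.1.159.255) does not contain 5.1.153.202
Longest matching prefix is /15 -> next hop WAN-GW.

WAN-GW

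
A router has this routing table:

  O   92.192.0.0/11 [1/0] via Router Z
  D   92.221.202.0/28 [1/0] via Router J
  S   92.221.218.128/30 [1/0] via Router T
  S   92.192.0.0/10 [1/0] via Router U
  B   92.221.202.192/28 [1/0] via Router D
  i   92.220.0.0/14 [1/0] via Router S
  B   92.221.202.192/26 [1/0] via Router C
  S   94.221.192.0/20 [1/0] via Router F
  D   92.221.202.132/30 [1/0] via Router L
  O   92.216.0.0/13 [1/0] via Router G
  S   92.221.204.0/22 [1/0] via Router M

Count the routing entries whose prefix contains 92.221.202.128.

4

Prefixes containing 92.221.202.128:
  92.192.0.0/10 (92.192.0.0 - 92.255.255.255)
  92.192.0.0/11 (92.192.0.0 - 92.223.255.255)
  92.216.0.0/13 (92.216.0.0 - 92.223.255.255)
  92.220.0.0/14 (92.220.0.0 - 92.223.255.255)
Total matching entries: 4.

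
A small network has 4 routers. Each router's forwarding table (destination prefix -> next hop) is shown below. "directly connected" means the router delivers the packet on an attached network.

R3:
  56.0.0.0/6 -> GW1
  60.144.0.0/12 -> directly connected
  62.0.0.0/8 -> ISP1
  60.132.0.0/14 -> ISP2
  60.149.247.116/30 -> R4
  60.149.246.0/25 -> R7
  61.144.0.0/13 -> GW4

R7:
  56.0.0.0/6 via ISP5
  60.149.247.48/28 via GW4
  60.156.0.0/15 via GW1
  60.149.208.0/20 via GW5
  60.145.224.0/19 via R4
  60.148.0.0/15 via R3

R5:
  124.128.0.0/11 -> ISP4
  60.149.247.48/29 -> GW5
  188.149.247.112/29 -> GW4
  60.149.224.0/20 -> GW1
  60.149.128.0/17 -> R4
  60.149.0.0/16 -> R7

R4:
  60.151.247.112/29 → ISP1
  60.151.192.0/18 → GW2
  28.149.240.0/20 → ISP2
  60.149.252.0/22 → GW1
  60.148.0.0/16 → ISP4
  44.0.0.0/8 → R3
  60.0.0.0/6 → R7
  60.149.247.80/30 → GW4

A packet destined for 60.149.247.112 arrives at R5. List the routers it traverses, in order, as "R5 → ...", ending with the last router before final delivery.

At R5: longest match for 60.149.247.112 is 60.149.128.0/17 -> R4
At R4: longest match for 60.149.247.112 is 60.0.0.0/6 -> R7
At R7: longest match for 60.149.247.112 is 60.148.0.0/15 -> R3
At R3: longest match for 60.149.247.112 is 60.144.0.0/12 -> directly connected

R5 → R4 → R7 → R3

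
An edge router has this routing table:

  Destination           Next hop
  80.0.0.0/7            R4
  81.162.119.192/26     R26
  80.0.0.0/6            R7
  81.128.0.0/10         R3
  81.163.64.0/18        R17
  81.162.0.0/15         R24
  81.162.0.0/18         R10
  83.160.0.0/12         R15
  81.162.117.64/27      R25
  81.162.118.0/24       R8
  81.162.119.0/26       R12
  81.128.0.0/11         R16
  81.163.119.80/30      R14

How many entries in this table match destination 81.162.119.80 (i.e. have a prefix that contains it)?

Prefixes containing 81.162.119.80:
  80.0.0.0/6 (80.0.0.0 - 83.255.255.255)
  80.0.0.0/7 (80.0.0.0 - 81.255.255.255)
  81.128.0.0/10 (81.128.0.0 - 81.191.255.255)
  81.162.0.0/15 (81.162.0.0 - 81.163.255.255)
Total matching entries: 4.

4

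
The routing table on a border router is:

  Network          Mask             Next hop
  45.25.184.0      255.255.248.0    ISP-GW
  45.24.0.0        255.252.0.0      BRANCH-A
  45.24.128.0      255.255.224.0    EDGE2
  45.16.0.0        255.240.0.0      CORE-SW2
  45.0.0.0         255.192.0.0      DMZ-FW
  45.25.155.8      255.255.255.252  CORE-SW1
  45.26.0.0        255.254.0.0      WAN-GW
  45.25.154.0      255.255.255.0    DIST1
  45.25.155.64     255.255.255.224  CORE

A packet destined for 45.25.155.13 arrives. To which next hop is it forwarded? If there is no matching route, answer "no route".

BRANCH-A

Routes whose prefix contains 45.25.155.13:
  45.0.0.0/10 (45.0.0.0 - 45.63.255.255) -> DMZ-FW
  45.16.0.0/12 (45.16.0.0 - 45.31.255.255) -> CORE-SW2
  45.24.0.0/14 (45.24.0.0 - 45.27.255.255) -> BRANCH-A
More-specific entries that do NOT match:
  45.25.155.8/30 (45.25.155.8 - 45.25.155.11) does not contain 45.25.155.13
  45.25.155.64/27 (45.25.155.64 - 45.25.155.95) does not contain 45.25.155.13
  45.25.154.0/24 (45.25.154.0 - 45.25.154.255) does not contain 45.25.155.13
  45.25.184.0/21 (45.25.184.0 - 45.25.191.255) does not contain 45.25.155.13
  45.24.128.0/19 (45.24.128.0 - 45.24.159.255) does not contain 45.25.155.13
  45.26.0.0/15 (45.26.0.0 - 45.27.255.255) does not contain 45.25.155.13
Longest matching prefix is /14 -> next hop BRANCH-A.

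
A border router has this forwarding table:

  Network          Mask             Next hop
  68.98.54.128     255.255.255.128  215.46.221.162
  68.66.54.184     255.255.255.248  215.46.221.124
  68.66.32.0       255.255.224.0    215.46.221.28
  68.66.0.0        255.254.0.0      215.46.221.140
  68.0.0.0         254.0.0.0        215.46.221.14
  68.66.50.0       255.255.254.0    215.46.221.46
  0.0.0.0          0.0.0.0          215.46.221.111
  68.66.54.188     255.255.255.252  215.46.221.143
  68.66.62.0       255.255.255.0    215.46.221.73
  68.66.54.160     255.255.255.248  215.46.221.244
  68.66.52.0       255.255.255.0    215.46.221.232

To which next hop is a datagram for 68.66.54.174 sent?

215.46.221.28

Routes whose prefix contains 68.66.54.174:
  0.0.0.0/0 (default, matches everything) -> 215.46.221.111
  68.0.0.0/7 (68.0.0.0 - 69.255.255.255) -> 215.46.221.14
  68.66.0.0/15 (68.66.0.0 - 68.67.255.255) -> 215.46.221.140
  68.66.32.0/19 (68.66.32.0 - 68.66.63.255) -> 215.46.221.28
More-specific entries that do NOT match:
  68.66.54.188/30 (68.66.54.188 - 68.66.54.191) does not contain 68.66.54.174
  68.66.54.184/29 (68.66.54.184 - 68.66.54.191) does not contain 68.66.54.174
  68.66.54.160/29 (68.66.54.160 - 68.66.54.167) does not contain 68.66.54.174
  68.98.54.128/25 (68.98.54.128 - 68.98.54.255) does not contain 68.66.54.174
  68.66.62.0/24 (68.66.62.0 - 68.66.62.255) does not contain 68.66.54.174
  68.66.52.0/24 (68.66.52.0 - 68.66.52.255) does not contain 68.66.54.174
  68.66.50.0/23 (68.66.50.0 - 68.66.51.255) does not contain 68.66.54.174
Longest matching prefix is /19 -> next hop 215.46.221.28.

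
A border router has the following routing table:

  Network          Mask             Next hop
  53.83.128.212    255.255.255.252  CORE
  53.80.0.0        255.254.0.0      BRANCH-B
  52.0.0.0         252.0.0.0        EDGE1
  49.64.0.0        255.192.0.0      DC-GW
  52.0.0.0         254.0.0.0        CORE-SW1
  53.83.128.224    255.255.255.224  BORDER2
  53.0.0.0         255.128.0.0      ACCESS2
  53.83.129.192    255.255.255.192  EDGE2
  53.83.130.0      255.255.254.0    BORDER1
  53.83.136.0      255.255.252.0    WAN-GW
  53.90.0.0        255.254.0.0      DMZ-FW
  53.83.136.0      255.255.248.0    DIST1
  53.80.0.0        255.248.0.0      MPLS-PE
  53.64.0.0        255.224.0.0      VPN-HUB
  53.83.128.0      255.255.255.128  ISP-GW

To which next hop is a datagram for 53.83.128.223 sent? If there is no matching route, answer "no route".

MPLS-PE

Routes whose prefix contains 53.83.128.223:
  52.0.0.0/6 (52.0.0.0 - 55.255.255.255) -> EDGE1
  52.0.0.0/7 (52.0.0.0 - 53.255.255.255) -> CORE-SW1
  53.0.0.0/9 (53.0.0.0 - 53.127.255.255) -> ACCESS2
  53.64.0.0/11 (53.64.0.0 - 53.95.255.255) -> VPN-HUB
  53.80.0.0/13 (53.80.0.0 - 53.87.255.255) -> MPLS-PE
More-specific entries that do NOT match:
  53.83.128.212/30 (53.83.128.212 - 53.83.128.215) does not contain 53.83.128.223
  53.83.128.224/27 (53.83.128.224 - 53.83.128.255) does not contain 53.83.128.223
  53.83.129.192/26 (53.83.129.192 - 53.83.129.255) does not contain 53.83.128.223
  53.83.128.0/25 (53.83.128.0 - 53.83.128.127) does not contain 53.83.128.223
  53.83.130.0/23 (53.83.130.0 - 53.83.131.255) does not contain 53.83.128.223
  53.83.136.0/22 (53.83.136.0 - 53.83.139.255) does not contain 53.83.128.223
  53.83.136.0/21 (53.83.136.0 - 53.83.143.255) does not contain 53.83.128.223
  53.80.0.0/15 (53.80.0.0 - 53.81.255.255) does not contain 53.83.128.223
  53.90.0.0/15 (53.90.0.0 - 53.91.255.255) does not contain 53.83.128.223
Longest matching prefix is /13 -> next hop MPLS-PE.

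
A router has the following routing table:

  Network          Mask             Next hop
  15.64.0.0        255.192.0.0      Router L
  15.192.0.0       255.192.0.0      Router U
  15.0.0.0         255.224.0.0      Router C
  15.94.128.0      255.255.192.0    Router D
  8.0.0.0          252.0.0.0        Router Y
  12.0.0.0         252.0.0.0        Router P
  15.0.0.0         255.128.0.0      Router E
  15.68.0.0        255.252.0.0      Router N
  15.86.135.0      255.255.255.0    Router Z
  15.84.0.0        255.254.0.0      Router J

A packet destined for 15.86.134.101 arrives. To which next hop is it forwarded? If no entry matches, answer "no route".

Router L

Routes whose prefix contains 15.86.134.101:
  12.0.0.0/6 (12.0.0.0 - 15.255.255.255) -> Router P
  15.0.0.0/9 (15.0.0.0 - 15.127.255.255) -> Router E
  15.64.0.0/10 (15.64.0.0 - 15.127.255.255) -> Router L
More-specific entries that do NOT match:
  15.86.135.0/24 (15.86.135.0 - 15.86.135.255) does not contain 15.86.134.101
  15.94.128.0/18 (15.94.128.0 - 15.94.191.255) does not contain 15.86.134.101
  15.84.0.0/15 (15.84.0.0 - 15.85.255.255) does not contain 15.86.134.101
  15.68.0.0/14 (15.68.0.0 - 15.71.255.255) does not contain 15.86.134.101
  15.0.0.0/11 (15.0.0.0 - 15.31.255.255) does not contain 15.86.134.101
Longest matching prefix is /10 -> next hop Router L.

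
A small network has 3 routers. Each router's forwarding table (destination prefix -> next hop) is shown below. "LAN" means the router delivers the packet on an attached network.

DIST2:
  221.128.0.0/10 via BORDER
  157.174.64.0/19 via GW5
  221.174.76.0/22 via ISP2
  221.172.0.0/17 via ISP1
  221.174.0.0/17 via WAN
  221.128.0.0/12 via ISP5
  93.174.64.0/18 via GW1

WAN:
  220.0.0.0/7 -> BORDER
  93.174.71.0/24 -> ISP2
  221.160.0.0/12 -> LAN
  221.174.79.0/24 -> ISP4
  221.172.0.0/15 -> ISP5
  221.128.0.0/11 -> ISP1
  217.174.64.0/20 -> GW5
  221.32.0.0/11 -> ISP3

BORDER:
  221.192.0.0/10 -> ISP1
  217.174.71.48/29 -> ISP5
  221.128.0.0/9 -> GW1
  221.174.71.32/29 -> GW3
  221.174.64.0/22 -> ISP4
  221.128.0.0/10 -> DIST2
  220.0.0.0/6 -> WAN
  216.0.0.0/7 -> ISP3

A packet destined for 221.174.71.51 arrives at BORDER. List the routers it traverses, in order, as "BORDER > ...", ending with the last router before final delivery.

BORDER > DIST2 > WAN

At BORDER: longest match for 221.174.71.51 is 221.128.0.0/10 -> DIST2
At DIST2: longest match for 221.174.71.51 is 221.174.0.0/17 -> WAN
At WAN: longest match for 221.174.71.51 is 221.160.0.0/12 -> LAN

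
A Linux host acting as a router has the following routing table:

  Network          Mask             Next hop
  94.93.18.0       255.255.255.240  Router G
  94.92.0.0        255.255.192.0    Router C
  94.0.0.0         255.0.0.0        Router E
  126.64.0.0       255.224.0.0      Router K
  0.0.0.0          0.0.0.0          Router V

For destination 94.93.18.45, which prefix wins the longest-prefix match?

Entries matching 94.93.18.45:
  0.0.0.0/0 (default, matches everything)
  94.0.0.0/8 (94.0.0.0 - 94.255.255.255)
Most specific is 94.0.0.0/8.

94.0.0.0/8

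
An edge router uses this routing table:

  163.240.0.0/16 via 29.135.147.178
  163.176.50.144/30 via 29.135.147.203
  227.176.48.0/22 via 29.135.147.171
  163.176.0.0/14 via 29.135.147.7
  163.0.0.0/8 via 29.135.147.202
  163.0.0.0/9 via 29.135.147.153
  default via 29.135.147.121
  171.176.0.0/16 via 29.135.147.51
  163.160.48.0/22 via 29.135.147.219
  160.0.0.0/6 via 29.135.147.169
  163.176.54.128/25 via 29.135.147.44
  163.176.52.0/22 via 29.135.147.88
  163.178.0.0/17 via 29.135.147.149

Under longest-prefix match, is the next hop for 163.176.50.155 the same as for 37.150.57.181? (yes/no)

163.176.50.155: longest match 163.176.0.0/14 -> 29.135.147.7
37.150.57.181: longest match 0.0.0.0/0 -> 29.135.147.121

no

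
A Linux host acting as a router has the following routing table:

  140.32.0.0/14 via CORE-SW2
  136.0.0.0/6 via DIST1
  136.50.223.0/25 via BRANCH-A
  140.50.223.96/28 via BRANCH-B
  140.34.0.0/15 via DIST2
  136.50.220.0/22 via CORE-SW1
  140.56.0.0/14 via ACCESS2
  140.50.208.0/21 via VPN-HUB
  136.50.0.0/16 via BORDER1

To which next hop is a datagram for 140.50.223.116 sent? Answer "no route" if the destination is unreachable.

no route

No entry's prefix contains 140.50.223.116; there is no default route.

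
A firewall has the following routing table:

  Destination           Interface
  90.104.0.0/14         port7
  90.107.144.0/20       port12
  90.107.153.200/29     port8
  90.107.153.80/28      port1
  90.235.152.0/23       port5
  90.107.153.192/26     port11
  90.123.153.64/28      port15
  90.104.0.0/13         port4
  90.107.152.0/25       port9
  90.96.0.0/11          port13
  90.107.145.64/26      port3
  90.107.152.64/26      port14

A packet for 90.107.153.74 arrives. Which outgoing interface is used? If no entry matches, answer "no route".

Routes whose prefix contains 90.107.153.74:
  90.96.0.0/11 (90.96.0.0 - 90.127.255.255) -> port13
  90.104.0.0/13 (90.104.0.0 - 90.111.255.255) -> port4
  90.104.0.0/14 (90.104.0.0 - 90.107.255.255) -> port7
  90.107.144.0/20 (90.107.144.0 - 90.107.159.255) -> port12
More-specific entries that do NOT match:
  90.107.153.200/29 (90.107.153.200 - 90.107.153.207) does not contain 90.107.153.74
  90.107.153.80/28 (90.107.153.80 - 90.107.153.95) does not contain 90.107.153.74
  90.123.153.64/28 (90.123.153.64 - 90.123.153.79) does not contain 90.107.153.74
  90.107.153.192/26 (90.107.153.192 - 90.107.153.255) does not contain 90.107.153.74
  90.107.145.64/26 (90.107.145.64 - 90.107.145.127) does not contain 90.107.153.74
  90.107.152.64/26 (90.107.152.64 - 90.107.152.127) does not contain 90.107.153.74
  90.107.152.0/25 (90.107.152.0 - 90.107.152.127) does not contain 90.107.153.74
  90.235.152.0/23 (90.235.152.0 - 90.235.153.255) does not contain 90.107.153.74
Longest matching prefix is /20 -> interface port12.

port12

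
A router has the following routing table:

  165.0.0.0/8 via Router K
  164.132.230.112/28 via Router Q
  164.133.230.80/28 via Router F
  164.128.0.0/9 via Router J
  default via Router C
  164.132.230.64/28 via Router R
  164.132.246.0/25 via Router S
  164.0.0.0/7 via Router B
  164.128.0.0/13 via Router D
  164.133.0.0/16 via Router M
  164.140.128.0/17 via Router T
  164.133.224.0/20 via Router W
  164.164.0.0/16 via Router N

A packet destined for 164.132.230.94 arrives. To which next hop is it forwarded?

Routes whose prefix contains 164.132.230.94:
  0.0.0.0/0 (default, matches everything) -> Router C
  164.0.0.0/7 (164.0.0.0 - 165.255.255.255) -> Router B
  164.128.0.0/9 (164.128.0.0 - 164.255.255.255) -> Router J
  164.128.0.0/13 (164.128.0.0 - 164.135.255.255) -> Router D
More-specific entries that do NOT match:
  164.132.230.112/28 (164.132.230.112 - 164.132.230.127) does not contain 164.132.230.94
  164.133.230.80/28 (164.133.230.80 - 164.133.230.95) does not contain 164.132.230.94
  164.132.230.64/28 (164.132.230.64 - 164.132.230.79) does not contain 164.132.230.94
  164.132.246.0/25 (164.132.246.0 - 164.132.246.127) does not contain 164.132.230.94
  164.133.224.0/20 (164.133.224.0 - 164.133.239.255) does not contain 164.132.230.94
  164.140.128.0/17 (164.140.128.0 - 164.140.255.255) does not contain 164.132.230.94
  164.133.0.0/16 (164.133.0.0 - 164.133.255.255) does not contain 164.132.230.94
  164.164.0.0/16 (164.164.0.0 - 164.164.255.255) does not contain 164.132.230.94
Longest matching prefix is /13 -> next hop Router D.

Router D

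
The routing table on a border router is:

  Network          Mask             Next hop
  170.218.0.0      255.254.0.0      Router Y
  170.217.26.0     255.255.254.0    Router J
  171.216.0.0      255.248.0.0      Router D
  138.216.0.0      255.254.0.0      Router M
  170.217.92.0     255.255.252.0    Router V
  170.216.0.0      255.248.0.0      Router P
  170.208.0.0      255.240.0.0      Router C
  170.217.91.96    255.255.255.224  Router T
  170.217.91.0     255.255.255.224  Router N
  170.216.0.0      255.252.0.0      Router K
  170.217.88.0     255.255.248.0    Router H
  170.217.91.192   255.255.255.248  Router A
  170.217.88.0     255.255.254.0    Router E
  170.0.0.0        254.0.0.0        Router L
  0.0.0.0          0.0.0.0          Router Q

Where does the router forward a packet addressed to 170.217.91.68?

Routes whose prefix contains 170.217.91.68:
  0.0.0.0/0 (default, matches everything) -> Router Q
  170.0.0.0/7 (170.0.0.0 - 171.255.255.255) -> Router L
  170.208.0.0/12 (170.208.0.0 - 170.223.255.255) -> Router C
  170.216.0.0/13 (170.216.0.0 - 170.223.255.255) -> Router P
  170.216.0.0/14 (170.216.0.0 - 170.219.255.255) -> Router K
  170.217.88.0/21 (170.217.88.0 - 170.217.95.255) -> Router H
More-specific entries that do NOT match:
  170.217.91.192/29 (170.217.91.192 - 170.217.91.199) does not contain 170.217.91.68
  170.217.91.96/27 (170.217.91.96 - 170.217.91.127) does not contain 170.217.91.68
  170.217.91.0/27 (170.217.91.0 - 170.217.91.31) does not contain 170.217.91.68
  170.217.26.0/23 (170.217.26.0 - 170.217.27.255) does not contain 170.217.91.68
  170.217.88.0/23 (170.217.88.0 - 170.217.89.255) does not contain 170.217.91.68
  170.217.92.0/22 (170.217.92.0 - 170.217.95.255) does not contain 170.217.91.68
Longest matching prefix is /21 -> next hop Router H.

Router H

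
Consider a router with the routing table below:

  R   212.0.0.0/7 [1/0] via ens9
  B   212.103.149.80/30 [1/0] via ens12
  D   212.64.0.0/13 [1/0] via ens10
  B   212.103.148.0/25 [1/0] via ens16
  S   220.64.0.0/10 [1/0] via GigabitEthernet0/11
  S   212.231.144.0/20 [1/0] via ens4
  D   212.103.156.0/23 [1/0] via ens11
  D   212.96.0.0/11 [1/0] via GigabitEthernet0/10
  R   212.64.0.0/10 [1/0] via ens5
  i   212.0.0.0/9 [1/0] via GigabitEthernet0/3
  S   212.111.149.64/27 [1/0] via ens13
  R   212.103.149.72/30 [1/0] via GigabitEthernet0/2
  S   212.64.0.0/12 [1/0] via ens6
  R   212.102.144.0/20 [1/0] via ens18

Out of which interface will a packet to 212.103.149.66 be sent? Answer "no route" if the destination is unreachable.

Routes whose prefix contains 212.103.149.66:
  212.0.0.0/7 (212.0.0.0 - 213.255.255.255) -> ens9
  212.0.0.0/9 (212.0.0.0 - 212.127.255.255) -> GigabitEthernet0/3
  212.64.0.0/10 (212.64.0.0 - 212.127.255.255) -> ens5
  212.96.0.0/11 (212.96.0.0 - 212.127.255.255) -> GigabitEthernet0/10
More-specific entries that do NOT match:
  212.103.149.80/30 (212.103.149.80 - 212.103.149.83) does not contain 212.103.149.66
  212.103.149.72/30 (212.103.149.72 - 212.103.149.75) does not contain 212.103.149.66
  212.111.149.64/27 (212.111.149.64 - 212.111.149.95) does not contain 212.103.149.66
  212.103.148.0/25 (212.103.148.0 - 212.103.148.127) does not contain 212.103.149.66
  212.103.156.0/23 (212.103.156.0 - 212.103.157.255) does not contain 212.103.149.66
  212.231.144.0/20 (212.231.144.0 - 212.231.159.255) does not contain 212.103.149.66
  212.102.144.0/20 (212.102.144.0 - 212.102.159.255) does not contain 212.103.149.66
  212.64.0.0/13 (212.64.0.0 - 212.71.255.255) does not contain 212.103.149.66
  212.64.0.0/12 (212.64.0.0 - 212.79.255.255) does not contain 212.103.149.66
Longest matching prefix is /11 -> interface GigabitEthernet0/10.

GigabitEthernet0/10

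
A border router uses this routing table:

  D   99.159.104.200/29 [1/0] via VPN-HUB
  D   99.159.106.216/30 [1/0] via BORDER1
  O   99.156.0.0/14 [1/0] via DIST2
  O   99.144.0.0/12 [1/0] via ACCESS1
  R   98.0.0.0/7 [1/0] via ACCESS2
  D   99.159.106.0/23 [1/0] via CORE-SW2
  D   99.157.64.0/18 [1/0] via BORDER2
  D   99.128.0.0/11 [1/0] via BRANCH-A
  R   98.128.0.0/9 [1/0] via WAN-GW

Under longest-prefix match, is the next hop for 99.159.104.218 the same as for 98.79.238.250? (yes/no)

no

99.159.104.218: longest match 99.156.0.0/14 -> DIST2
98.79.238.250: longest match 98.0.0.0/7 -> ACCESS2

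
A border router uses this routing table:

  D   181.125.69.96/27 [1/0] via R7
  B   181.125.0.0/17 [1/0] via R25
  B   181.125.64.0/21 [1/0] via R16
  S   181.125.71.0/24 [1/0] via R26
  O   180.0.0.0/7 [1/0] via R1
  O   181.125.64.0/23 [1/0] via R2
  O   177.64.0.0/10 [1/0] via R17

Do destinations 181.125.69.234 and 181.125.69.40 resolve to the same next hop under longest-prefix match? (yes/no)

181.125.69.234: longest match 181.125.64.0/21 -> R16
181.125.69.40: longest match 181.125.64.0/21 -> R16

yes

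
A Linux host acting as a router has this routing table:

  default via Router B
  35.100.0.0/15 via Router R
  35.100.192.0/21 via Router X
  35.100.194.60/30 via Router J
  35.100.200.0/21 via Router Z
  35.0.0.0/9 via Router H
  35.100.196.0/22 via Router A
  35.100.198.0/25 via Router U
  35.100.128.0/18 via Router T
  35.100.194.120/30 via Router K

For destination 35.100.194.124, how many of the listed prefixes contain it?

4

Prefixes containing 35.100.194.124:
  0.0.0.0/0 (default, matches everything)
  35.0.0.0/9 (35.0.0.0 - 35.127.255.255)
  35.100.0.0/15 (35.100.0.0 - 35.101.255.255)
  35.100.192.0/21 (35.100.192.0 - 35.100.199.255)
Total matching entries: 4.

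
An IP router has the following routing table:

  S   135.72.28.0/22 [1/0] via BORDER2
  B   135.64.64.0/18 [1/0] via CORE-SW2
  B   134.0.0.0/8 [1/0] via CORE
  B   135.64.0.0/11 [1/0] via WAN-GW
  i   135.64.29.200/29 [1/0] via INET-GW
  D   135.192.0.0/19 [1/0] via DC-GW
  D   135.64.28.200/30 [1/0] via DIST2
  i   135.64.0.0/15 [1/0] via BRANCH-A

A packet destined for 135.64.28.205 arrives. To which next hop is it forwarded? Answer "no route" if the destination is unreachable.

BRANCH-A

Routes whose prefix contains 135.64.28.205:
  135.64.0.0/11 (135.64.0.0 - 135.95.255.255) -> WAN-GW
  135.64.0.0/15 (135.64.0.0 - 135.65.255.255) -> BRANCH-A
More-specific entries that do NOT match:
  135.64.28.200/30 (135.64.28.200 - 135.64.28.203) does not contain 135.64.28.205
  135.64.29.200/29 (135.64.29.200 - 135.64.29.207) does not contain 135.64.28.205
  135.72.28.0/22 (135.72.28.0 - 135.72.31.255) does not contain 135.64.28.205
  135.192.0.0/19 (135.192.0.0 - 135.192.31.255) does not contain 135.64.28.205
  135.64.64.0/18 (135.64.64.0 - 135.64.127.255) does not contain 135.64.28.205
Longest matching prefix is /15 -> next hop BRANCH-A.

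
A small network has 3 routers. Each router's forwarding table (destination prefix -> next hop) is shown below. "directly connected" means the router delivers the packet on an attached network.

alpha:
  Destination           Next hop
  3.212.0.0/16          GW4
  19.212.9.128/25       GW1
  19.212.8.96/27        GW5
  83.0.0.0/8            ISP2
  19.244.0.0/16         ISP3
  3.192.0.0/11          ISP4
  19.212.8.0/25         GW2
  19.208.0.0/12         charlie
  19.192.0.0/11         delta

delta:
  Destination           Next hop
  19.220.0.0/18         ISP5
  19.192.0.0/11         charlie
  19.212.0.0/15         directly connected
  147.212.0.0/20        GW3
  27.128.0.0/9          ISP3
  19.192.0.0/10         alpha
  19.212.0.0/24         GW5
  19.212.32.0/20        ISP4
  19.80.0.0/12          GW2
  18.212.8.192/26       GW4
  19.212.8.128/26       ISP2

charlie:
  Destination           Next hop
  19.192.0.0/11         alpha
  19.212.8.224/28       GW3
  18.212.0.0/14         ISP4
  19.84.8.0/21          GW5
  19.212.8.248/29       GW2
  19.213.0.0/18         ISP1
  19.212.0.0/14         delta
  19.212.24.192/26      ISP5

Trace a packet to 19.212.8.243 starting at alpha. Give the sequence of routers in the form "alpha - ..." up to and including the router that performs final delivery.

At alpha: longest match for 19.212.8.243 is 19.208.0.0/12 -> charlie
At charlie: longest match for 19.212.8.243 is 19.212.0.0/14 -> delta
At delta: longest match for 19.212.8.243 is 19.212.0.0/15 -> directly connected

alpha - charlie - delta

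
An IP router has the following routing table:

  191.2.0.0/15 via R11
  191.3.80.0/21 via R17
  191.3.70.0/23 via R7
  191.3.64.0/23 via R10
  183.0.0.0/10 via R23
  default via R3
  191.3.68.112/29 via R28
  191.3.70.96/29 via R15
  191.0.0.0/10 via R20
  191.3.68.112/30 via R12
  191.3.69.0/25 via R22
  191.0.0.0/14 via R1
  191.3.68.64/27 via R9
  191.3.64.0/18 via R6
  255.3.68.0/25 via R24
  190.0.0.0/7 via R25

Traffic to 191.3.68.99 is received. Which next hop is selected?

R6

Routes whose prefix contains 191.3.68.99:
  0.0.0.0/0 (default, matches everything) -> R3
  190.0.0.0/7 (190.0.0.0 - 191.255.255.255) -> R25
  191.0.0.0/10 (191.0.0.0 - 191.63.255.255) -> R20
  191.0.0.0/14 (191.0.0.0 - 191.3.255.255) -> R1
  191.2.0.0/15 (191.2.0.0 - 191.3.255.255) -> R11
  191.3.64.0/18 (191.3.64.0 - 191.3.127.255) -> R6
More-specific entries that do NOT match:
  191.3.68.112/30 (191.3.68.112 - 191.3.68.115) does not contain 191.3.68.99
  191.3.68.112/29 (191.3.68.112 - 191.3.68.119) does not contain 191.3.68.99
  191.3.70.96/29 (191.3.70.96 - 191.3.70.103) does not contain 191.3.68.99
  191.3.68.64/27 (191.3.68.64 - 191.3.68.95) does not contain 191.3.68.99
  191.3.69.0/25 (191.3.69.0 - 191.3.69.127) does not contain 191.3.68.99
  255.3.68.0/25 (255.3.68.0 - 255.3.68.127) does not contain 191.3.68.99
  191.3.70.0/23 (191.3.70.0 - 191.3.71.255) does not contain 191.3.68.99
  191.3.64.0/23 (191.3.64.0 - 191.3.65.255) does not contain 191.3.68.99
  191.3.80.0/21 (191.3.80.0 - 191.3.87.255) does not contain 191.3.68.99
Longest matching prefix is /18 -> next hop R6.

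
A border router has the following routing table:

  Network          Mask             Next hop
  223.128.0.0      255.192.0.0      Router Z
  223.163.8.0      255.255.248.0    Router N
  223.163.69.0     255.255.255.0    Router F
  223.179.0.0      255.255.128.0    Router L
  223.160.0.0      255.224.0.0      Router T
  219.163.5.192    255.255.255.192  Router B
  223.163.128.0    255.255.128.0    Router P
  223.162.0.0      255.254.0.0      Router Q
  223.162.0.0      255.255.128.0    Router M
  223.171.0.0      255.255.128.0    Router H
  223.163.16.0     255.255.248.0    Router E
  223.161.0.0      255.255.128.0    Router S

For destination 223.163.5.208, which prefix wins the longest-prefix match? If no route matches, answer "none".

Entries matching 223.163.5.208:
  223.128.0.0/10 (223.128.0.0 - 223.191.255.255)
  223.160.0.0/11 (223.160.0.0 - 223.191.255.255)
  223.162.0.0/15 (223.162.0.0 - 223.163.255.255)
Most specific is 223.162.0.0/15.

223.162.0.0/15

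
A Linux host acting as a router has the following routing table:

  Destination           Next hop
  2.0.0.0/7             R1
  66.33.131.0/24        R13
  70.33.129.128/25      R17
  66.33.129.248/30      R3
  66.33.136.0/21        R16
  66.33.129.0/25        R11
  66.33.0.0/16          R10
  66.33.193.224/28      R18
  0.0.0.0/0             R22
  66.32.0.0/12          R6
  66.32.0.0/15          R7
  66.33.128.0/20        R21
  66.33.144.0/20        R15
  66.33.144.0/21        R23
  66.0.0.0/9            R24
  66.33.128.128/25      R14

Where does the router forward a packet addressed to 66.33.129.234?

R21

Routes whose prefix contains 66.33.129.234:
  0.0.0.0/0 (default, matches everything) -> R22
  66.0.0.0/9 (66.0.0.0 - 66.127.255.255) -> R24
  66.32.0.0/12 (66.32.0.0 - 66.47.255.255) -> R6
  66.32.0.0/15 (66.32.0.0 - 66.33.255.255) -> R7
  66.33.0.0/16 (66.33.0.0 - 66.33.255.255) -> R10
  66.33.128.0/20 (66.33.128.0 - 66.33.143.255) -> R21
More-specific entries that do NOT match:
  66.33.129.248/30 (66.33.129.248 - 66.33.129.251) does not contain 66.33.129.234
  66.33.193.224/28 (66.33.193.224 - 66.33.193.239) does not contain 66.33.129.234
  70.33.129.128/25 (70.33.129.128 - 70.33.129.255) does not contain 66.33.129.234
  66.33.129.0/25 (66.33.129.0 - 66.33.129.127) does not contain 66.33.129.234
  66.33.128.128/25 (66.33.128.128 - 66.33.128.255) does not contain 66.33.129.234
  66.33.131.0/24 (66.33.131.0 - 66.33.131.255) does not contain 66.33.129.234
  66.33.136.0/21 (66.33.136.0 - 66.33.143.255) does not contain 66.33.129.234
  66.33.144.0/21 (66.33.144.0 - 66.33.151.255) does not contain 66.33.129.234
Longest matching prefix is /20 -> next hop R21.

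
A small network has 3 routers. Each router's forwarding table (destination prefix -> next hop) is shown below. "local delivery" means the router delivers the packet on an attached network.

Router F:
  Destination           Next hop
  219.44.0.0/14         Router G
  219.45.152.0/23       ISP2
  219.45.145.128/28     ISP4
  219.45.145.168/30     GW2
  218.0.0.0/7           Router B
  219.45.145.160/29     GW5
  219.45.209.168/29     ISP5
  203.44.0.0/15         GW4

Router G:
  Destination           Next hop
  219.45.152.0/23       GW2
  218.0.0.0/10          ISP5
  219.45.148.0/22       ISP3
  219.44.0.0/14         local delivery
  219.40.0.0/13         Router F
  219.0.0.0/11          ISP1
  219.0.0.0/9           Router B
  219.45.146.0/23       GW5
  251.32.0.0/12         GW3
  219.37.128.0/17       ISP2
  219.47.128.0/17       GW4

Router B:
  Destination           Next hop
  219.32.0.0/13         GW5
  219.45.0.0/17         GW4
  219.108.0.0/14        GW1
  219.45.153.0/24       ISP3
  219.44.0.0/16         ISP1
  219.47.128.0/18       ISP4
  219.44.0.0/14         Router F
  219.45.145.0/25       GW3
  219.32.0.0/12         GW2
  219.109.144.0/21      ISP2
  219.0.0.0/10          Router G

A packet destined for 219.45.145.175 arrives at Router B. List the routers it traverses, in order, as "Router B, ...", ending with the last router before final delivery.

At Router B: longest match for 219.45.145.175 is 219.44.0.0/14 -> Router F
At Router F: longest match for 219.45.145.175 is 219.44.0.0/14 -> Router G
At Router G: longest match for 219.45.145.175 is 219.44.0.0/14 -> local delivery

Router B, Router F, Router G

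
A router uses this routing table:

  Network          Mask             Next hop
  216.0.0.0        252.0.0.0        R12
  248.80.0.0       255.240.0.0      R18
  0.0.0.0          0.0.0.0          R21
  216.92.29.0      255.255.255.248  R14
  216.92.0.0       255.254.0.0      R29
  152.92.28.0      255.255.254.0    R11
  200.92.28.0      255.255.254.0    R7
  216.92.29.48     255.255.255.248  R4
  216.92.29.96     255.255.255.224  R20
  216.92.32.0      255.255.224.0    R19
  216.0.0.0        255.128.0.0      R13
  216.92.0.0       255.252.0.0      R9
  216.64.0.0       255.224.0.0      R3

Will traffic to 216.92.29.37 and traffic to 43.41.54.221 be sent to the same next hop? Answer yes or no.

no

216.92.29.37: longest match 216.92.0.0/15 -> R29
43.41.54.221: longest match 0.0.0.0/0 -> R21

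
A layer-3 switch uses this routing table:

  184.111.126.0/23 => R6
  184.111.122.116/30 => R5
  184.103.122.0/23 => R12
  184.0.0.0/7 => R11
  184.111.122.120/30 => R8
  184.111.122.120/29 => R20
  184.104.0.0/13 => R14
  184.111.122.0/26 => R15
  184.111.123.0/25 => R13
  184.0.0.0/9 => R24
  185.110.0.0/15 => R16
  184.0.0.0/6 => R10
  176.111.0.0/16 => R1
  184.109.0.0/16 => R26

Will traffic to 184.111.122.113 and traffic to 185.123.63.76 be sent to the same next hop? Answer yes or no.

184.111.122.113: longest match 184.104.0.0/13 -> R14
185.123.63.76: longest match 184.0.0.0/7 -> R11

no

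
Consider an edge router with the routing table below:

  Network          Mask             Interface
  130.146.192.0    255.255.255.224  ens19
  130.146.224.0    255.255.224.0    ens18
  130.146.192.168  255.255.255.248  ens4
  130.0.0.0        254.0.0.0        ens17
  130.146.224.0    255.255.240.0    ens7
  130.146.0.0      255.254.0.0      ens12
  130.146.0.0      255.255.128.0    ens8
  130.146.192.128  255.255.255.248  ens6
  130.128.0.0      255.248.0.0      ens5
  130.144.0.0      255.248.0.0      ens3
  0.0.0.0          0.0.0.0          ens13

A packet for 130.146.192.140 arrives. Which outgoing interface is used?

ens12

Routes whose prefix contains 130.146.192.140:
  0.0.0.0/0 (default, matches everything) -> ens13
  130.0.0.0/7 (130.0.0.0 - 131.255.255.255) -> ens17
  130.144.0.0/13 (130.144.0.0 - 130.151.255.255) -> ens3
  130.146.0.0/15 (130.146.0.0 - 130.147.255.255) -> ens12
More-specific entries that do NOT match:
  130.146.192.168/29 (130.146.192.168 - 130.146.192.175) does not contain 130.146.192.140
  130.146.192.128/29 (130.146.192.128 - 130.146.192.135) does not contain 130.146.192.140
  130.146.192.0/27 (130.146.192.0 - 130.146.192.31) does not contain 130.146.192.140
  130.146.224.0/20 (130.146.224.0 - 130.146.239.255) does not contain 130.146.192.140
  130.146.224.0/19 (130.146.224.0 - 130.146.255.255) does not contain 130.146.192.140
  130.146.0.0/17 (130.146.0.0 - 130.146.127.255) does not contain 130.146.192.140
Longest matching prefix is /15 -> interface ens12.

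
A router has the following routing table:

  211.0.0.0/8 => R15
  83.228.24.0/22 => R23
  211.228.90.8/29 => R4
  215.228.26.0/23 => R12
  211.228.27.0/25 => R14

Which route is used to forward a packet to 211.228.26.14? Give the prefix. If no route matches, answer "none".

211.0.0.0/8

Entries matching 211.228.26.14:
  211.0.0.0/8 (211.0.0.0 - 211.255.255.255)
Most specific is 211.0.0.0/8.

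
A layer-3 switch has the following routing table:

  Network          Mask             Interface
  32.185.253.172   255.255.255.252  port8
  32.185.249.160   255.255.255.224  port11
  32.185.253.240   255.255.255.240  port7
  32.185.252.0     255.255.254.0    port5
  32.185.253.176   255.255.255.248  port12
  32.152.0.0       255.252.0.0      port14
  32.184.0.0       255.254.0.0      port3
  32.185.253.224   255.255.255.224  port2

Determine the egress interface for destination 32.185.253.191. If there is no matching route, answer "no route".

port5

Routes whose prefix contains 32.185.253.191:
  32.184.0.0/15 (32.184.0.0 - 32.185.255.255) -> port3
  32.185.252.0/23 (32.185.252.0 - 32.185.253.255) -> port5
More-specific entries that do NOT match:
  32.185.253.172/30 (32.185.253.172 - 32.185.253.175) does not contain 32.185.253.191
  32.185.253.176/29 (32.185.253.176 - 32.185.253.183) does not contain 32.185.253.191
  32.185.253.240/28 (32.185.253.240 - 32.185.253.255) does not contain 32.185.253.191
  32.185.249.160/27 (32.185.249.160 - 32.185.249.191) does not contain 32.185.253.191
  32.185.253.224/27 (32.185.253.224 - 32.185.253.255) does not contain 32.185.253.191
Longest matching prefix is /23 -> interface port5.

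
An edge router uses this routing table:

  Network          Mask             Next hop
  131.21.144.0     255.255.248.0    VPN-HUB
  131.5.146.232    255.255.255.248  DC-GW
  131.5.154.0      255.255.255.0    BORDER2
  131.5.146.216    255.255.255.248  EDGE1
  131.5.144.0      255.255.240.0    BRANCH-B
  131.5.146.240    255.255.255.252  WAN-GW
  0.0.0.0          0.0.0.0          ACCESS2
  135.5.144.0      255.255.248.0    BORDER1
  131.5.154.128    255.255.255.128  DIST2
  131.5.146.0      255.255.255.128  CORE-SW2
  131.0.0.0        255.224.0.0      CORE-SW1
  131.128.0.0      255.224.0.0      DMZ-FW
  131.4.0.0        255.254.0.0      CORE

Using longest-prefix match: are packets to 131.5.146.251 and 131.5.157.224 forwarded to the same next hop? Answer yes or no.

yes

131.5.146.251: longest match 131.5.144.0/20 -> BRANCH-B
131.5.157.224: longest match 131.5.144.0/20 -> BRANCH-B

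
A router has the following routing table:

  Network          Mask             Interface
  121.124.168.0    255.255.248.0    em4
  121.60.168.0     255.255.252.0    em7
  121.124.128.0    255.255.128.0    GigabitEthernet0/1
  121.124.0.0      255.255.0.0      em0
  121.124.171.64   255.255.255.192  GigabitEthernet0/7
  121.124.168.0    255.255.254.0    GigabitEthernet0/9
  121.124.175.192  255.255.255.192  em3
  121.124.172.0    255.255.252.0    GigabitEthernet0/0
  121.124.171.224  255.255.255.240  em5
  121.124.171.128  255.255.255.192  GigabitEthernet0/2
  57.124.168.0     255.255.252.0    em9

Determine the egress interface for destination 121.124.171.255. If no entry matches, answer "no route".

Routes whose prefix contains 121.124.171.255:
  121.124.0.0/16 (121.124.0.0 - 121.124.255.255) -> em0
  121.124.128.0/17 (121.124.128.0 - 121.124.255.255) -> GigabitEthernet0/1
  121.124.168.0/21 (121.124.168.0 - 121.124.175.255) -> em4
More-specific entries that do NOT match:
  121.124.171.224/28 (121.124.171.224 - 121.124.171.239) does not contain 121.124.171.255
  121.124.171.64/26 (121.124.171.64 - 121.124.171.127) does not contain 121.124.171.255
  121.124.175.192/26 (121.124.175.192 - 121.124.175.255) does not contain 121.124.171.255
  121.124.171.128/26 (121.124.171.128 - 121.124.171.191) does not contain 121.124.171.255
  121.124.168.0/23 (121.124.168.0 - 121.124.169.255) does not contain 121.124.171.255
  121.60.168.0/22 (121.60.168.0 - 121.60.171.255) does not contain 121.124.171.255
  121.124.172.0/22 (121.124.172.0 - 121.124.175.255) does not contain 121.124.171.255
  57.124.168.0/22 (57.124.168.0 - 57.124.171.255) does not contain 121.124.171.255
Longest matching prefix is /21 -> interface em4.

em4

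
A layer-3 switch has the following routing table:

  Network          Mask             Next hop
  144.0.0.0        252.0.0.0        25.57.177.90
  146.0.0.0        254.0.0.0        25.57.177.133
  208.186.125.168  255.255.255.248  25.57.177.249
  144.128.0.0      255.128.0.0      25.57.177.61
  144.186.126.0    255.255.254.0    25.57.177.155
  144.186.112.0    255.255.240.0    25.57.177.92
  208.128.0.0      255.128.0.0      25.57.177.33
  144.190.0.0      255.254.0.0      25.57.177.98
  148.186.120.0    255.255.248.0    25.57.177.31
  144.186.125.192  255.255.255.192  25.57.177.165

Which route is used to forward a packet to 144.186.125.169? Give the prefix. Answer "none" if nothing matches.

Entries matching 144.186.125.169:
  144.0.0.0/6 (144.0.0.0 - 147.255.255.255)
  144.128.0.0/9 (144.128.0.0 - 144.255.255.255)
  144.186.112.0/20 (144.186.112.0 - 144.186.127.255)
Most specific is 144.186.112.0/20.

144.186.112.0/20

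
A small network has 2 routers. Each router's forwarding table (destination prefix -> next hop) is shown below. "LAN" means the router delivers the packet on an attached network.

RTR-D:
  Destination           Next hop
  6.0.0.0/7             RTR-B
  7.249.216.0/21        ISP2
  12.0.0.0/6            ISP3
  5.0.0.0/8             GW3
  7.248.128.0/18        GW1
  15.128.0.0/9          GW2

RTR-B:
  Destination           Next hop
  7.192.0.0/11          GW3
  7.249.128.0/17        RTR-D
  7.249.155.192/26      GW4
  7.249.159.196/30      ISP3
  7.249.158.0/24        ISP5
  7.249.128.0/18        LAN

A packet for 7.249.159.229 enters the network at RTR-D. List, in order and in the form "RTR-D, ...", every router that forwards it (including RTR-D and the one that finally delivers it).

RTR-D, RTR-B

At RTR-D: longest match for 7.249.159.229 is 6.0.0.0/7 -> RTR-B
At RTR-B: longest match for 7.249.159.229 is 7.249.128.0/18 -> LAN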